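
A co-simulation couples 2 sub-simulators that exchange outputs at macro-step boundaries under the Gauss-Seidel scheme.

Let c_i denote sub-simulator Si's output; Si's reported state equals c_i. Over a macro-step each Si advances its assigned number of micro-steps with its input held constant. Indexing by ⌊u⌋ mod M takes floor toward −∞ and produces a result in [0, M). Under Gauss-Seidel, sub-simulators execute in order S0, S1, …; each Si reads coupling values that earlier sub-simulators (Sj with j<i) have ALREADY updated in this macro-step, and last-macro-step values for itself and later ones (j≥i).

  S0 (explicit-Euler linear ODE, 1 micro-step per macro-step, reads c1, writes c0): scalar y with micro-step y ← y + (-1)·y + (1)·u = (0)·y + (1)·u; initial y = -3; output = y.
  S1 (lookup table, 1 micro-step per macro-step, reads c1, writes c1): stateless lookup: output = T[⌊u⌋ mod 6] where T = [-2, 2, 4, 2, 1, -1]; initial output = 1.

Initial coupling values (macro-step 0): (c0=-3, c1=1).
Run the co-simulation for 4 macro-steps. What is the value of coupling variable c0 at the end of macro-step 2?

c0 at macro-step 2 = 2

macro 1: S0 reads c1=1 → after 1×micro: 1; S1 reads c1=1 → after 1×micro: 2 ⇒ (c0=1, c1=2)
macro 2: S0 reads c1=2 → after 1×micro: 2; S1 reads c1=2 → after 1×micro: 4 ⇒ (c0=2, c1=4)
macro 3: S0 reads c1=4 → after 1×micro: 4; S1 reads c1=4 → after 1×micro: 1 ⇒ (c0=4, c1=1)
macro 4: S0 reads c1=1 → after 1×micro: 1; S1 reads c1=1 → after 1×micro: 2 ⇒ (c0=1, c1=2)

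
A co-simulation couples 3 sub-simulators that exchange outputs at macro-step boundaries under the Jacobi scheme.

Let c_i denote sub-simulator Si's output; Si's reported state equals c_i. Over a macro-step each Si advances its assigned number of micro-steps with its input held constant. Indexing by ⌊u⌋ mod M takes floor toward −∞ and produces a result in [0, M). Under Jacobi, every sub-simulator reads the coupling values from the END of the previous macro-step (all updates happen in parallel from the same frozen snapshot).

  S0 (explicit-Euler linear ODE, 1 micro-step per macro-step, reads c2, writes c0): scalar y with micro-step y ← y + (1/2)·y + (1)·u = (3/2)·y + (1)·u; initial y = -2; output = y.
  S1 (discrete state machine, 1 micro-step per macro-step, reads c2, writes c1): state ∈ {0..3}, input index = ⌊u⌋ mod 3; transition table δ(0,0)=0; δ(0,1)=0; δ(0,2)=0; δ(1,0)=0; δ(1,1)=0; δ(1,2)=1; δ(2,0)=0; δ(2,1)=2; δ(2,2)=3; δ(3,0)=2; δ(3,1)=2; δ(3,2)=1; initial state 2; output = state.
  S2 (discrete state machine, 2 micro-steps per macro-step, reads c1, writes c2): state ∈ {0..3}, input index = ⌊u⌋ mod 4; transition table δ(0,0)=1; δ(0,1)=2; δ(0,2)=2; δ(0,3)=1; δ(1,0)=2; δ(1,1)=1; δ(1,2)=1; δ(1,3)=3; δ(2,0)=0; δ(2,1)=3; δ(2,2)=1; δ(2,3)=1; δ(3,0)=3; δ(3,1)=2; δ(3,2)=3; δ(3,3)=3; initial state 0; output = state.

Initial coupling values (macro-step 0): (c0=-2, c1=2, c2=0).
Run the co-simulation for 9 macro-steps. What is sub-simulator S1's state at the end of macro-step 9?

S1 state at macro-step 9 = 0

macro 1: S0 reads c2=0 → after 1×micro: -3; S1 reads c2=0 → after 1×micro: 0; S2 reads c1=2 → after 2×micro: 1 ⇒ (c0=-3, c1=0, c2=1)
macro 2: S0 reads c2=1 → after 1×micro: -7/2; S1 reads c2=1 → after 1×micro: 0; S2 reads c1=0 → after 2×micro: 0 ⇒ (c0=-7/2, c1=0, c2=0)
macro 3: S0 reads c2=0 → after 1×micro: -21/4; S1 reads c2=0 → after 1×micro: 0; S2 reads c1=0 → after 2×micro: 2 ⇒ (c0=-21/4, c1=0, c2=2)
macro 4: S0 reads c2=2 → after 1×micro: -47/8; S1 reads c2=2 → after 1×micro: 0; S2 reads c1=0 → after 2×micro: 1 ⇒ (c0=-47/8, c1=0, c2=1)
macro 5: S0 reads c2=1 → after 1×micro: -125/16; S1 reads c2=1 → after 1×micro: 0; S2 reads c1=0 → after 2×micro: 0 ⇒ (c0=-125/16, c1=0, c2=0)
macro 6: S0 reads c2=0 → after 1×micro: -375/32; S1 reads c2=0 → after 1×micro: 0; S2 reads c1=0 → after 2×micro: 2 ⇒ (c0=-375/32, c1=0, c2=2)
macro 7: S0 reads c2=2 → after 1×micro: -997/64; S1 reads c2=2 → after 1×micro: 0; S2 reads c1=0 → after 2×micro: 1 ⇒ (c0=-997/64, c1=0, c2=1)
macro 8: S0 reads c2=1 → after 1×micro: -2863/128; S1 reads c2=1 → after 1×micro: 0; S2 reads c1=0 → after 2×micro: 0 ⇒ (c0=-2863/128, c1=0, c2=0)
macro 9: S0 reads c2=0 → after 1×micro: -8589/256; S1 reads c2=0 → after 1×micro: 0; S2 reads c1=0 → after 2×micro: 2 ⇒ (c0=-8589/256, c1=0, c2=2)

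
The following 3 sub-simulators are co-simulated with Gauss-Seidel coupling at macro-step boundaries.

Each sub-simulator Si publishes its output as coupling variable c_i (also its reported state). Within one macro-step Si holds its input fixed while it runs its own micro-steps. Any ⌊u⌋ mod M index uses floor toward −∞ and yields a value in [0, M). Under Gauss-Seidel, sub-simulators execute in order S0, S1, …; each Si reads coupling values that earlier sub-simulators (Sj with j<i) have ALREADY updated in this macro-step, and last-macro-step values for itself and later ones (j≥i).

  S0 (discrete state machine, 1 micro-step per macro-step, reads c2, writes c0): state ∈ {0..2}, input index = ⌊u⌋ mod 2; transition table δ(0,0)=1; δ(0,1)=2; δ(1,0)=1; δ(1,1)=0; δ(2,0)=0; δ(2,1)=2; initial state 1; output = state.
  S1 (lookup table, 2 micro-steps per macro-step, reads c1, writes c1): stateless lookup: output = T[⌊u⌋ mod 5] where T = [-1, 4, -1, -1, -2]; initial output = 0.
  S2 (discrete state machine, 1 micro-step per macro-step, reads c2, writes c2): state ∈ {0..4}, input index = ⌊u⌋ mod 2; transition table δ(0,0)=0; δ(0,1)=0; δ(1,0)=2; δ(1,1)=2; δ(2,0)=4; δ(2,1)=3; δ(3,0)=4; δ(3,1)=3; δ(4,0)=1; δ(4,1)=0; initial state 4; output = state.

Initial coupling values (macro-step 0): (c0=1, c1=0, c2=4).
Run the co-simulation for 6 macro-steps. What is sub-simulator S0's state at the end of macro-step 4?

macro 1: S0 reads c2=4 → after 1×micro: 1; S1 reads c1=0 → after 2×micro: -1; S2 reads c2=4 → after 1×micro: 1 ⇒ (c0=1, c1=-1, c2=1)
macro 2: S0 reads c2=1 → after 1×micro: 0; S1 reads c1=-1 → after 2×micro: -2; S2 reads c2=1 → after 1×micro: 2 ⇒ (c0=0, c1=-2, c2=2)
macro 3: S0 reads c2=2 → after 1×micro: 1; S1 reads c1=-2 → after 2×micro: -1; S2 reads c2=2 → after 1×micro: 4 ⇒ (c0=1, c1=-1, c2=4)
macro 4: S0 reads c2=4 → after 1×micro: 1; S1 reads c1=-1 → after 2×micro: -2; S2 reads c2=4 → after 1×micro: 1 ⇒ (c0=1, c1=-2, c2=1)
macro 5: S0 reads c2=1 → after 1×micro: 0; S1 reads c1=-2 → after 2×micro: -1; S2 reads c2=1 → after 1×micro: 2 ⇒ (c0=0, c1=-1, c2=2)
macro 6: S0 reads c2=2 → after 1×micro: 1; S1 reads c1=-1 → after 2×micro: -2; S2 reads c2=2 → after 1×micro: 4 ⇒ (c0=1, c1=-2, c2=4)

S0 state at macro-step 4 = 1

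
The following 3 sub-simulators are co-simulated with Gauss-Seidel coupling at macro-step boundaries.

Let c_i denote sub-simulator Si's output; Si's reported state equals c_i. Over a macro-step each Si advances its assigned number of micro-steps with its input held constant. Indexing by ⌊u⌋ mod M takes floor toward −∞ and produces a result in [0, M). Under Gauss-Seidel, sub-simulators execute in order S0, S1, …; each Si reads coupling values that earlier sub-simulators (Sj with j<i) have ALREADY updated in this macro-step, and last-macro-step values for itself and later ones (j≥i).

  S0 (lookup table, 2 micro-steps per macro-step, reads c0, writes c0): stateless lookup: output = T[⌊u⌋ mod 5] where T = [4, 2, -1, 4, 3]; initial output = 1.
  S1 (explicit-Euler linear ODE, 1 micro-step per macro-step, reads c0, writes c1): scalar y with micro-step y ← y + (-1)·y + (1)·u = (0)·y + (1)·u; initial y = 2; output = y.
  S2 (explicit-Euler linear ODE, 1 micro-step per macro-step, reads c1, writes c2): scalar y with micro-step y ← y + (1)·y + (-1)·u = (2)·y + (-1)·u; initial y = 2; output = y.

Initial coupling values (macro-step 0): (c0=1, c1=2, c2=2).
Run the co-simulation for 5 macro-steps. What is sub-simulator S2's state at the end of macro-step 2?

macro 1: S0 reads c0=1 → after 2×micro: 2; S1 reads c0=2 → after 1×micro: 2; S2 reads c1=2 → after 1×micro: 2 ⇒ (c0=2, c1=2, c2=2)
macro 2: S0 reads c0=2 → after 2×micro: -1; S1 reads c0=-1 → after 1×micro: -1; S2 reads c1=-1 → after 1×micro: 5 ⇒ (c0=-1, c1=-1, c2=5)
macro 3: S0 reads c0=-1 → after 2×micro: 3; S1 reads c0=3 → after 1×micro: 3; S2 reads c1=3 → after 1×micro: 7 ⇒ (c0=3, c1=3, c2=7)
macro 4: S0 reads c0=3 → after 2×micro: 4; S1 reads c0=4 → after 1×micro: 4; S2 reads c1=4 → after 1×micro: 10 ⇒ (c0=4, c1=4, c2=10)
macro 5: S0 reads c0=4 → after 2×micro: 3; S1 reads c0=3 → after 1×micro: 3; S2 reads c1=3 → after 1×micro: 17 ⇒ (c0=3, c1=3, c2=17)

S2 state at macro-step 2 = 5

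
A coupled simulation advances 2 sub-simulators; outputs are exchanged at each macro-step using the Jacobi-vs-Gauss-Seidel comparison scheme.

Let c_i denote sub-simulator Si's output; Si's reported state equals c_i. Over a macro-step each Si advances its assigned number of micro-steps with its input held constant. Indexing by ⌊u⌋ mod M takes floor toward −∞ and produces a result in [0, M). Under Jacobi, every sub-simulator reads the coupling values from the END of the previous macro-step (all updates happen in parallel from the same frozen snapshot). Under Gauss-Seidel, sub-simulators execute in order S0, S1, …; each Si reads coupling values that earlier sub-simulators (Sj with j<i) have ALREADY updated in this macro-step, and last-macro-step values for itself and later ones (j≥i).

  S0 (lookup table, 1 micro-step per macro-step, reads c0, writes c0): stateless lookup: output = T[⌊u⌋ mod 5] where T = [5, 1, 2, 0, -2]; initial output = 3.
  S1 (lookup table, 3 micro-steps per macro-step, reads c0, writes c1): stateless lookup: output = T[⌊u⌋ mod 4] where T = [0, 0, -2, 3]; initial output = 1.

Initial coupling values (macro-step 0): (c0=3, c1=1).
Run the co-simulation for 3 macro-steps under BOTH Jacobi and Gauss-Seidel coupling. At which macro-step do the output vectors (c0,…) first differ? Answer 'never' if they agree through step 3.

[Jacobi] macro 1: S0 reads c0=3 → after 1×micro: 0; S1 reads c0=3 → after 3×micro: 3 ⇒ (c0=0, c1=3)
[Jacobi] macro 2: S0 reads c0=0 → after 1×micro: 5; S1 reads c0=0 → after 3×micro: 0 ⇒ (c0=5, c1=0)
[Jacobi] macro 3: S0 reads c0=5 → after 1×micro: 5; S1 reads c0=5 → after 3×micro: 0 ⇒ (c0=5, c1=0)
[Gauss-Seidel] macro 1: S0 reads c0=3 → after 1×micro: 0; S1 reads c0=0 → after 3×micro: 0 ⇒ (c0=0, c1=0)
[Gauss-Seidel] macro 2: S0 reads c0=0 → after 1×micro: 5; S1 reads c0=5 → after 3×micro: 0 ⇒ (c0=5, c1=0)
[Gauss-Seidel] macro 3: S0 reads c0=5 → after 1×micro: 5; S1 reads c0=5 → after 3×micro: 0 ⇒ (c0=5, c1=0)

first divergence at macro-step: 1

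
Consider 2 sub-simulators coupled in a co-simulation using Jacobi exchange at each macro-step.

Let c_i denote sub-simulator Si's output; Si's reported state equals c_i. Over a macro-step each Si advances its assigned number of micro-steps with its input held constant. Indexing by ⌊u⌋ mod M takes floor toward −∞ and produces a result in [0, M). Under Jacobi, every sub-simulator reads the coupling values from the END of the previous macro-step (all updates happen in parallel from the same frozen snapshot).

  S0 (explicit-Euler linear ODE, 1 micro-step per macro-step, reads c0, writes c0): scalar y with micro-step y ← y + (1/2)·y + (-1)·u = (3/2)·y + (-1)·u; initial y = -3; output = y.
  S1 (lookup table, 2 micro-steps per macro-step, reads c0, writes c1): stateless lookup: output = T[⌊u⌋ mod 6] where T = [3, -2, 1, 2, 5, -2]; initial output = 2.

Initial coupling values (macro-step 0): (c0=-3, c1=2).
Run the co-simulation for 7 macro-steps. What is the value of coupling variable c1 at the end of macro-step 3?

c1 at macro-step 3 = -2

macro 1: S0 reads c0=-3 → after 1×micro: -3/2; S1 reads c0=-3 → after 2×micro: 2 ⇒ (c0=-3/2, c1=2)
macro 2: S0 reads c0=-3/2 → after 1×micro: -3/4; S1 reads c0=-3/2 → after 2×micro: 5 ⇒ (c0=-3/4, c1=5)
macro 3: S0 reads c0=-3/4 → after 1×micro: -3/8; S1 reads c0=-3/4 → after 2×micro: -2 ⇒ (c0=-3/8, c1=-2)
macro 4: S0 reads c0=-3/8 → after 1×micro: -3/16; S1 reads c0=-3/8 → after 2×micro: -2 ⇒ (c0=-3/16, c1=-2)
macro 5: S0 reads c0=-3/16 → after 1×micro: -3/32; S1 reads c0=-3/16 → after 2×micro: -2 ⇒ (c0=-3/32, c1=-2)
macro 6: S0 reads c0=-3/32 → after 1×micro: -3/64; S1 reads c0=-3/32 → after 2×micro: -2 ⇒ (c0=-3/64, c1=-2)
macro 7: S0 reads c0=-3/64 → after 1×micro: -3/128; S1 reads c0=-3/64 → after 2×micro: -2 ⇒ (c0=-3/128, c1=-2)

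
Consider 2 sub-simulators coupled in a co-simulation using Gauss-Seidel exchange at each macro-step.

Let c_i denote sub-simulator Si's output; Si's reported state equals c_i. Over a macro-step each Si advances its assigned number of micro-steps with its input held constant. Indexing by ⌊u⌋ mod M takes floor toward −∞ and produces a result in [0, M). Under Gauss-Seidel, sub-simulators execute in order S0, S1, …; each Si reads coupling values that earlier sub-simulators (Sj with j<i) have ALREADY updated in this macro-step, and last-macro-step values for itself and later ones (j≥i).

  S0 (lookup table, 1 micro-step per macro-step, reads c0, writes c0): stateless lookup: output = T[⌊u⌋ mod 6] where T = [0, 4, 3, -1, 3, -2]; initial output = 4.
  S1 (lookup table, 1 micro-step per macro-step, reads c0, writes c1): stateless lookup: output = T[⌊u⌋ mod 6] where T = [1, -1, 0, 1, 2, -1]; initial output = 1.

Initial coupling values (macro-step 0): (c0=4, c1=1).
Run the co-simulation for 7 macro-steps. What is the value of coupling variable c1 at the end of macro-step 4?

c1 at macro-step 4 = 1

macro 1: S0 reads c0=4 → after 1×micro: 3; S1 reads c0=3 → after 1×micro: 1 ⇒ (c0=3, c1=1)
macro 2: S0 reads c0=3 → after 1×micro: -1; S1 reads c0=-1 → after 1×micro: -1 ⇒ (c0=-1, c1=-1)
macro 3: S0 reads c0=-1 → after 1×micro: -2; S1 reads c0=-2 → after 1×micro: 2 ⇒ (c0=-2, c1=2)
macro 4: S0 reads c0=-2 → after 1×micro: 3; S1 reads c0=3 → after 1×micro: 1 ⇒ (c0=3, c1=1)
macro 5: S0 reads c0=3 → after 1×micro: -1; S1 reads c0=-1 → after 1×micro: -1 ⇒ (c0=-1, c1=-1)
macro 6: S0 reads c0=-1 → after 1×micro: -2; S1 reads c0=-2 → after 1×micro: 2 ⇒ (c0=-2, c1=2)
macro 7: S0 reads c0=-2 → after 1×micro: 3; S1 reads c0=3 → after 1×micro: 1 ⇒ (c0=3, c1=1)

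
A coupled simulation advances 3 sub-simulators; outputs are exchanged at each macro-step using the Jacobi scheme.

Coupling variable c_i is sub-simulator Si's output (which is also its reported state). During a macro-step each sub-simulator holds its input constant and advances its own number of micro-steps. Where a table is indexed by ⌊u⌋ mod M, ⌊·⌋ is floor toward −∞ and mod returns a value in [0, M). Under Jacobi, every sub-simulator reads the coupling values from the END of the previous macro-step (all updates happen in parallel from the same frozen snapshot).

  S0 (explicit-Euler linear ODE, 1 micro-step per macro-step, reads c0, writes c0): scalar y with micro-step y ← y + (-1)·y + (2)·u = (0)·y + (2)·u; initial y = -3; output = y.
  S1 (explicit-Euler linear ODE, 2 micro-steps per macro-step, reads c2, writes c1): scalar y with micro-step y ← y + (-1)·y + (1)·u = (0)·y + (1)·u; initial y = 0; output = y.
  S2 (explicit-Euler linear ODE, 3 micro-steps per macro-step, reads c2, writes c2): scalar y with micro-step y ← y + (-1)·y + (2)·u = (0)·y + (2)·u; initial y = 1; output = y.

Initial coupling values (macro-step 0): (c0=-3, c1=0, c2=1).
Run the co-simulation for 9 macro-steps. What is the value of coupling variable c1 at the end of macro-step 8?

c1 at macro-step 8 = 128

macro 1: S0 reads c0=-3 → after 1×micro: -6; S1 reads c2=1 → after 2×micro: 1; S2 reads c2=1 → after 3×micro: 2 ⇒ (c0=-6, c1=1, c2=2)
macro 2: S0 reads c0=-6 → after 1×micro: -12; S1 reads c2=2 → after 2×micro: 2; S2 reads c2=2 → after 3×micro: 4 ⇒ (c0=-12, c1=2, c2=4)
macro 3: S0 reads c0=-12 → after 1×micro: -24; S1 reads c2=4 → after 2×micro: 4; S2 reads c2=4 → after 3×micro: 8 ⇒ (c0=-24, c1=4, c2=8)
macro 4: S0 reads c0=-24 → after 1×micro: -48; S1 reads c2=8 → after 2×micro: 8; S2 reads c2=8 → after 3×micro: 16 ⇒ (c0=-48, c1=8, c2=16)
macro 5: S0 reads c0=-48 → after 1×micro: -96; S1 reads c2=16 → after 2×micro: 16; S2 reads c2=16 → after 3×micro: 32 ⇒ (c0=-96, c1=16, c2=32)
macro 6: S0 reads c0=-96 → after 1×micro: -192; S1 reads c2=32 → after 2×micro: 32; S2 reads c2=32 → after 3×micro: 64 ⇒ (c0=-192, c1=32, c2=64)
macro 7: S0 reads c0=-192 → after 1×micro: -384; S1 reads c2=64 → after 2×micro: 64; S2 reads c2=64 → after 3×micro: 128 ⇒ (c0=-384, c1=64, c2=128)
macro 8: S0 reads c0=-384 → after 1×micro: -768; S1 reads c2=128 → after 2×micro: 128; S2 reads c2=128 → after 3×micro: 256 ⇒ (c0=-768, c1=128, c2=256)
macro 9: S0 reads c0=-768 → after 1×micro: -1536; S1 reads c2=256 → after 2×micro: 256; S2 reads c2=256 → after 3×micro: 512 ⇒ (c0=-1536, c1=256, c2=512)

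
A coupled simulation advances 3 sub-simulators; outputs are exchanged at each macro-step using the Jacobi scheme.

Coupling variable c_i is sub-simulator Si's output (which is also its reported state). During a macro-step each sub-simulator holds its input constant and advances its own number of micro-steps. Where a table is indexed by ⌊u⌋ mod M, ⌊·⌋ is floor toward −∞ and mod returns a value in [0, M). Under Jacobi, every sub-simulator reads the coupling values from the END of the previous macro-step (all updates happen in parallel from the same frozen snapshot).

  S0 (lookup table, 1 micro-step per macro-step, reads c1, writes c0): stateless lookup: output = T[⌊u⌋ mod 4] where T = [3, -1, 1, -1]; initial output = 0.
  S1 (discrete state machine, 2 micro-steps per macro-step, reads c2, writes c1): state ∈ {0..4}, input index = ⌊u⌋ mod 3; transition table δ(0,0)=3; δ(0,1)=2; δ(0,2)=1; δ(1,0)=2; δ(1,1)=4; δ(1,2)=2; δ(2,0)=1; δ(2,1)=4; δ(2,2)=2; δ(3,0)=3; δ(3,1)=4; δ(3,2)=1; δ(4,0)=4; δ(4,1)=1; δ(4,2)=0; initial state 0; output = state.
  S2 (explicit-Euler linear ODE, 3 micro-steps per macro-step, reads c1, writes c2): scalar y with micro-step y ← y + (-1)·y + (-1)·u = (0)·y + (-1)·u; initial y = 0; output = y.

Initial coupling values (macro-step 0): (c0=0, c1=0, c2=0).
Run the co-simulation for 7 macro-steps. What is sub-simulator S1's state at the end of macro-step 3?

S1 state at macro-step 3 = 3

macro 1: S0 reads c1=0 → after 1×micro: 3; S1 reads c2=0 → after 2×micro: 3; S2 reads c1=0 → after 3×micro: 0 ⇒ (c0=3, c1=3, c2=0)
macro 2: S0 reads c1=3 → after 1×micro: -1; S1 reads c2=0 → after 2×micro: 3; S2 reads c1=3 → after 3×micro: -3 ⇒ (c0=-1, c1=3, c2=-3)
macro 3: S0 reads c1=3 → after 1×micro: -1; S1 reads c2=-3 → after 2×micro: 3; S2 reads c1=3 → after 3×micro: -3 ⇒ (c0=-1, c1=3, c2=-3)
macro 4: S0 reads c1=3 → after 1×micro: -1; S1 reads c2=-3 → after 2×micro: 3; S2 reads c1=3 → after 3×micro: -3 ⇒ (c0=-1, c1=3, c2=-3)
macro 5: S0 reads c1=3 → after 1×micro: -1; S1 reads c2=-3 → after 2×micro: 3; S2 reads c1=3 → after 3×micro: -3 ⇒ (c0=-1, c1=3, c2=-3)
macro 6: S0 reads c1=3 → after 1×micro: -1; S1 reads c2=-3 → after 2×micro: 3; S2 reads c1=3 → after 3×micro: -3 ⇒ (c0=-1, c1=3, c2=-3)
macro 7: S0 reads c1=3 → after 1×micro: -1; S1 reads c2=-3 → after 2×micro: 3; S2 reads c1=3 → after 3×micro: -3 ⇒ (c0=-1, c1=3, c2=-3)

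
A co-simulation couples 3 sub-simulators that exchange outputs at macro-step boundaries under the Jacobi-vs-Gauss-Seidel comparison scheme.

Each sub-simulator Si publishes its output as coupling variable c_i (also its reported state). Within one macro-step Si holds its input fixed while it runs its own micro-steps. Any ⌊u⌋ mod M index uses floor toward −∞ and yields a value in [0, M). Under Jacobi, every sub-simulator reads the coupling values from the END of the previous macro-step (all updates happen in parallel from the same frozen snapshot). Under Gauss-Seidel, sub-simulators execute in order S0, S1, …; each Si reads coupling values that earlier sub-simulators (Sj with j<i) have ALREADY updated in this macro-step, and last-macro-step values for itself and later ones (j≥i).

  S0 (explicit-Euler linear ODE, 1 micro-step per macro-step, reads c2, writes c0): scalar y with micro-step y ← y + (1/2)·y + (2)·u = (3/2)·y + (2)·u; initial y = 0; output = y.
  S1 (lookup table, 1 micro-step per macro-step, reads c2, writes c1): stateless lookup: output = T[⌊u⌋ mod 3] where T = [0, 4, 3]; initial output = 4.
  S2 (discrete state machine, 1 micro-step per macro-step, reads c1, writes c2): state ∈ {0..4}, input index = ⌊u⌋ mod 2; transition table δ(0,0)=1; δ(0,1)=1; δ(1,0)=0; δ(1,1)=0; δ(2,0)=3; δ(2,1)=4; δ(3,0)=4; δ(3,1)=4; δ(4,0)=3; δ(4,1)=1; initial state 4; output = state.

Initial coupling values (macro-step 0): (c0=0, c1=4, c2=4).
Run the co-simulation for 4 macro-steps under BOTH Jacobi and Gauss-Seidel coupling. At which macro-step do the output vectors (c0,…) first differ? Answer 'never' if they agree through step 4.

[Jacobi] macro 1: S0 reads c2=4 → after 1×micro: 8; S1 reads c2=4 → after 1×micro: 4; S2 reads c1=4 → after 1×micro: 3 ⇒ (c0=8, c1=4, c2=3)
[Jacobi] macro 2: S0 reads c2=3 → after 1×micro: 18; S1 reads c2=3 → after 1×micro: 0; S2 reads c1=4 → after 1×micro: 4 ⇒ (c0=18, c1=0, c2=4)
[Jacobi] macro 3: S0 reads c2=4 → after 1×micro: 35; S1 reads c2=4 → after 1×micro: 4; S2 reads c1=0 → after 1×micro: 3 ⇒ (c0=35, c1=4, c2=3)
[Jacobi] macro 4: S0 reads c2=3 → after 1×micro: 117/2; S1 reads c2=3 → after 1×micro: 0; S2 reads c1=4 → after 1×micro: 4 ⇒ (c0=117/2, c1=0, c2=4)
[Gauss-Seidel] macro 1: S0 reads c2=4 → after 1×micro: 8; S1 reads c2=4 → after 1×micro: 4; S2 reads c1=4 → after 1×micro: 3 ⇒ (c0=8, c1=4, c2=3)
[Gauss-Seidel] macro 2: S0 reads c2=3 → after 1×micro: 18; S1 reads c2=3 → after 1×micro: 0; S2 reads c1=0 → after 1×micro: 4 ⇒ (c0=18, c1=0, c2=4)
[Gauss-Seidel] macro 3: S0 reads c2=4 → after 1×micro: 35; S1 reads c2=4 → after 1×micro: 4; S2 reads c1=4 → after 1×micro: 3 ⇒ (c0=35, c1=4, c2=3)
[Gauss-Seidel] macro 4: S0 reads c2=3 → after 1×micro: 117/2; S1 reads c2=3 → after 1×micro: 0; S2 reads c1=0 → after 1×micro: 4 ⇒ (c0=117/2, c1=0, c2=4)

first divergence at macro-step: never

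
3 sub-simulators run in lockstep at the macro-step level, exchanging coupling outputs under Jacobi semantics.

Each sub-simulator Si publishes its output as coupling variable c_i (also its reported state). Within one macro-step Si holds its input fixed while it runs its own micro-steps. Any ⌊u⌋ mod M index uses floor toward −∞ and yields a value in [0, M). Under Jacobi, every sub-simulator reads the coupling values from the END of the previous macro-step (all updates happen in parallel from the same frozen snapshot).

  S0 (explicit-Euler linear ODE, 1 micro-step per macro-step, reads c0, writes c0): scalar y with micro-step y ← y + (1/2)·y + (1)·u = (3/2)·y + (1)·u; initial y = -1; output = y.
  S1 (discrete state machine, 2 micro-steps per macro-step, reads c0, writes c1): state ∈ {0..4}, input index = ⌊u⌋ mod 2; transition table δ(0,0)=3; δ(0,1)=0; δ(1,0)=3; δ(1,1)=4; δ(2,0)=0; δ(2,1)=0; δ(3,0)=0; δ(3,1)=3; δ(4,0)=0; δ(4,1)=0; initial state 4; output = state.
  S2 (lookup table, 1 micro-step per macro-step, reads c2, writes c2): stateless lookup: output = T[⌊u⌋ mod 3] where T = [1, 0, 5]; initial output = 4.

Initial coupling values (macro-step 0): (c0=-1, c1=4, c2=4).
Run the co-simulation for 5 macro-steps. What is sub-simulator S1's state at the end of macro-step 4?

S1 state at macro-step 4 = 0

macro 1: S0 reads c0=-1 → after 1×micro: -5/2; S1 reads c0=-1 → after 2×micro: 0; S2 reads c2=4 → after 1×micro: 0 ⇒ (c0=-5/2, c1=0, c2=0)
macro 2: S0 reads c0=-5/2 → after 1×micro: -25/4; S1 reads c0=-5/2 → after 2×micro: 0; S2 reads c2=0 → after 1×micro: 1 ⇒ (c0=-25/4, c1=0, c2=1)
macro 3: S0 reads c0=-25/4 → after 1×micro: -125/8; S1 reads c0=-25/4 → after 2×micro: 0; S2 reads c2=1 → after 1×micro: 0 ⇒ (c0=-125/8, c1=0, c2=0)
macro 4: S0 reads c0=-125/8 → after 1×micro: -625/16; S1 reads c0=-125/8 → after 2×micro: 0; S2 reads c2=0 → after 1×micro: 1 ⇒ (c0=-625/16, c1=0, c2=1)
macro 5: S0 reads c0=-625/16 → after 1×micro: -3125/32; S1 reads c0=-625/16 → after 2×micro: 0; S2 reads c2=1 → after 1×micro: 0 ⇒ (c0=-3125/32, c1=0, c2=0)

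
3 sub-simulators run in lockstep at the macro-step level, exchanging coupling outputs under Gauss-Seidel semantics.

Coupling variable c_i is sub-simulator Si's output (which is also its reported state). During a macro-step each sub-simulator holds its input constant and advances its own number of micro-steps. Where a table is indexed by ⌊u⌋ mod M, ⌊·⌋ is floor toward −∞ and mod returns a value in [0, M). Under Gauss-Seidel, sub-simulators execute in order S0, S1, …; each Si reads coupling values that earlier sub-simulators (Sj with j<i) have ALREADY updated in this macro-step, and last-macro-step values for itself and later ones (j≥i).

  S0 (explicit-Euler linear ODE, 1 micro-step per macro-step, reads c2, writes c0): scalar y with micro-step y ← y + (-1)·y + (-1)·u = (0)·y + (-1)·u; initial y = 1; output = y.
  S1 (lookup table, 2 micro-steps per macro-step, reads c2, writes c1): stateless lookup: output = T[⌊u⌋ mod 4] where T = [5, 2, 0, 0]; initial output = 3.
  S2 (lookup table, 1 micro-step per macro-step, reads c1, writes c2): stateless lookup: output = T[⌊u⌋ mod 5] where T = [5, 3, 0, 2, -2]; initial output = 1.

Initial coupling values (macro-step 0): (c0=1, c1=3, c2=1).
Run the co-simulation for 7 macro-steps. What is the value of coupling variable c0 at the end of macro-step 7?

c0 at macro-step 7 = -5

macro 1: S0 reads c2=1 → after 1×micro: -1; S1 reads c2=1 → after 2×micro: 2; S2 reads c1=2 → after 1×micro: 0 ⇒ (c0=-1, c1=2, c2=0)
macro 2: S0 reads c2=0 → after 1×micro: 0; S1 reads c2=0 → after 2×micro: 5; S2 reads c1=5 → after 1×micro: 5 ⇒ (c0=0, c1=5, c2=5)
macro 3: S0 reads c2=5 → after 1×micro: -5; S1 reads c2=5 → after 2×micro: 2; S2 reads c1=2 → after 1×micro: 0 ⇒ (c0=-5, c1=2, c2=0)
macro 4: S0 reads c2=0 → after 1×micro: 0; S1 reads c2=0 → after 2×micro: 5; S2 reads c1=5 → after 1×micro: 5 ⇒ (c0=0, c1=5, c2=5)
macro 5: S0 reads c2=5 → after 1×micro: -5; S1 reads c2=5 → after 2×micro: 2; S2 reads c1=2 → after 1×micro: 0 ⇒ (c0=-5, c1=2, c2=0)
macro 6: S0 reads c2=0 → after 1×micro: 0; S1 reads c2=0 → after 2×micro: 5; S2 reads c1=5 → after 1×micro: 5 ⇒ (c0=0, c1=5, c2=5)
macro 7: S0 reads c2=5 → after 1×micro: -5; S1 reads c2=5 → after 2×micro: 2; S2 reads c1=2 → after 1×micro: 0 ⇒ (c0=-5, c1=2, c2=0)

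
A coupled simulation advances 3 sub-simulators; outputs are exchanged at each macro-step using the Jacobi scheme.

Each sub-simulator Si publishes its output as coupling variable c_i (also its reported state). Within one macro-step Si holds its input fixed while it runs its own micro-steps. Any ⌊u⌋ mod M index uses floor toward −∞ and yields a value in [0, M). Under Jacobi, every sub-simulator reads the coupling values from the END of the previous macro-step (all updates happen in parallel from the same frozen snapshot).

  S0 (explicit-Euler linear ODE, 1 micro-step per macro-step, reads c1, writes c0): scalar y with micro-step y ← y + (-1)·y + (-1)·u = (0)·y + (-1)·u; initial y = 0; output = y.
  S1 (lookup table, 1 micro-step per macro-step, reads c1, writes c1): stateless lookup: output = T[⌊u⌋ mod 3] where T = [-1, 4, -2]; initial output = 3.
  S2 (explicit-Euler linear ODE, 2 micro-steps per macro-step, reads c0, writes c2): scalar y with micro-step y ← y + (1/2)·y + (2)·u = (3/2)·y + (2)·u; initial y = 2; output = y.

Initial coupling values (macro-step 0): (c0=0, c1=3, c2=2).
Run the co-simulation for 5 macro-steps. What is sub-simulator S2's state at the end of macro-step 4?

macro 1: S0 reads c1=3 → after 1×micro: -3; S1 reads c1=3 → after 1×micro: -1; S2 reads c0=0 → after 2×micro: 9/2 ⇒ (c0=-3, c1=-1, c2=9/2)
macro 2: S0 reads c1=-1 → after 1×micro: 1; S1 reads c1=-1 → after 1×micro: -2; S2 reads c0=-3 → after 2×micro: -39/8 ⇒ (c0=1, c1=-2, c2=-39/8)
macro 3: S0 reads c1=-2 → after 1×micro: 2; S1 reads c1=-2 → after 1×micro: 4; S2 reads c0=1 → after 2×micro: -191/32 ⇒ (c0=2, c1=4, c2=-191/32)
macro 4: S0 reads c1=4 → after 1×micro: -4; S1 reads c1=4 → after 1×micro: 4; S2 reads c0=2 → after 2×micro: -439/128 ⇒ (c0=-4, c1=4, c2=-439/128)
macro 5: S0 reads c1=4 → after 1×micro: -4; S1 reads c1=4 → after 1×micro: 4; S2 reads c0=-4 → after 2×micro: -14191/512 ⇒ (c0=-4, c1=4, c2=-14191/512)

S2 state at macro-step 4 = -439/128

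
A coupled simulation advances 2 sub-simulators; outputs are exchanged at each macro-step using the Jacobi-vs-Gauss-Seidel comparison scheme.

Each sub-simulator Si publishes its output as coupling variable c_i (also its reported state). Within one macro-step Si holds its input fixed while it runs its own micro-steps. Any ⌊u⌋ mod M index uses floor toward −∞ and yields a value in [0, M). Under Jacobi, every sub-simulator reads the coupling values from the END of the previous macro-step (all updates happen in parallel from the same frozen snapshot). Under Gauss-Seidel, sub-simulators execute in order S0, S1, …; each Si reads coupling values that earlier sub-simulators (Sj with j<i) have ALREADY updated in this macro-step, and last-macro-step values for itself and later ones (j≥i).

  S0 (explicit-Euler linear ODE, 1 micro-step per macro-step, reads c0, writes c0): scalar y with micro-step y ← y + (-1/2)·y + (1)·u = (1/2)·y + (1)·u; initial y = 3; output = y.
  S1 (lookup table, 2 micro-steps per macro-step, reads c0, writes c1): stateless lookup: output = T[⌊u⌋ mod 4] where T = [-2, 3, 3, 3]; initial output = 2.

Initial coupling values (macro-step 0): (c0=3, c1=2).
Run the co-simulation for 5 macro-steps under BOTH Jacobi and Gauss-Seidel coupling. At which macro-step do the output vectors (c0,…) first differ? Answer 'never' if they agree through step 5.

[Jacobi] macro 1: S0 reads c0=3 → after 1×micro: 9/2; S1 reads c0=3 → after 2×micro: 3 ⇒ (c0=9/2, c1=3)
[Jacobi] macro 2: S0 reads c0=9/2 → after 1×micro: 27/4; S1 reads c0=9/2 → after 2×micro: -2 ⇒ (c0=27/4, c1=-2)
[Jacobi] macro 3: S0 reads c0=27/4 → after 1×micro: 81/8; S1 reads c0=27/4 → after 2×micro: 3 ⇒ (c0=81/8, c1=3)
[Jacobi] macro 4: S0 reads c0=81/8 → after 1×micro: 243/16; S1 reads c0=81/8 → after 2×micro: 3 ⇒ (c0=243/16, c1=3)
[Jacobi] macro 5: S0 reads c0=243/16 → after 1×micro: 729/32; S1 reads c0=243/16 → after 2×micro: 3 ⇒ (c0=729/32, c1=3)
[Gauss-Seidel] macro 1: S0 reads c0=3 → after 1×micro: 9/2; S1 reads c0=9/2 → after 2×micro: -2 ⇒ (c0=9/2, c1=-2)
[Gauss-Seidel] macro 2: S0 reads c0=9/2 → after 1×micro: 27/4; S1 reads c0=27/4 → after 2×micro: 3 ⇒ (c0=27/4, c1=3)
[Gauss-Seidel] macro 3: S0 reads c0=27/4 → after 1×micro: 81/8; S1 reads c0=81/8 → after 2×micro: 3 ⇒ (c0=81/8, c1=3)
[Gauss-Seidel] macro 4: S0 reads c0=81/8 → after 1×micro: 243/16; S1 reads c0=243/16 → after 2×micro: 3 ⇒ (c0=243/16, c1=3)
[Gauss-Seidel] macro 5: S0 reads c0=243/16 → after 1×micro: 729/32; S1 reads c0=729/32 → after 2×micro: 3 ⇒ (c0=729/32, c1=3)

first divergence at macro-step: 1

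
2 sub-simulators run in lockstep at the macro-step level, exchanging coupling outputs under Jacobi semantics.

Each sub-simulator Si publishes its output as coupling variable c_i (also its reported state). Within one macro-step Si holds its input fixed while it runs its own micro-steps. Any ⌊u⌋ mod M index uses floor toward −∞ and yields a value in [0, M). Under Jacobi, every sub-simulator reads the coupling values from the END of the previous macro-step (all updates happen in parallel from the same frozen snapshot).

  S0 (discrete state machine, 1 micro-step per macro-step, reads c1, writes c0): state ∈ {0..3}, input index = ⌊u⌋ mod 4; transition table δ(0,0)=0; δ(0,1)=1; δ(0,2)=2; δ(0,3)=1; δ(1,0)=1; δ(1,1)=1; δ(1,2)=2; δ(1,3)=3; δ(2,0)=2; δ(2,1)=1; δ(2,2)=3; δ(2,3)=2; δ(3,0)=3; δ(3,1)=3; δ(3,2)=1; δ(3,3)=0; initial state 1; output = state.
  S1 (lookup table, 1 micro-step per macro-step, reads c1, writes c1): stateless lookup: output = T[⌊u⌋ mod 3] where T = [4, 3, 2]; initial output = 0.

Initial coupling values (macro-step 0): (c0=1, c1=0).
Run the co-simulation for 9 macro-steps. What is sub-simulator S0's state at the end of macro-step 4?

macro 1: S0 reads c1=0 → after 1×micro: 1; S1 reads c1=0 → after 1×micro: 4 ⇒ (c0=1, c1=4)
macro 2: S0 reads c1=4 → after 1×micro: 1; S1 reads c1=4 → after 1×micro: 3 ⇒ (c0=1, c1=3)
macro 3: S0 reads c1=3 → after 1×micro: 3; S1 reads c1=3 → after 1×micro: 4 ⇒ (c0=3, c1=4)
macro 4: S0 reads c1=4 → after 1×micro: 3; S1 reads c1=4 → after 1×micro: 3 ⇒ (c0=3, c1=3)
macro 5: S0 reads c1=3 → after 1×micro: 0; S1 reads c1=3 → after 1×micro: 4 ⇒ (c0=0, c1=4)
macro 6: S0 reads c1=4 → after 1×micro: 0; S1 reads c1=4 → after 1×micro: 3 ⇒ (c0=0, c1=3)
macro 7: S0 reads c1=3 → after 1×micro: 1; S1 reads c1=3 → after 1×micro: 4 ⇒ (c0=1, c1=4)
macro 8: S0 reads c1=4 → after 1×micro: 1; S1 reads c1=4 → after 1×micro: 3 ⇒ (c0=1, c1=3)
macro 9: S0 reads c1=3 → after 1×micro: 3; S1 reads c1=3 → after 1×micro: 4 ⇒ (c0=3, c1=4)

S0 state at macro-step 4 = 3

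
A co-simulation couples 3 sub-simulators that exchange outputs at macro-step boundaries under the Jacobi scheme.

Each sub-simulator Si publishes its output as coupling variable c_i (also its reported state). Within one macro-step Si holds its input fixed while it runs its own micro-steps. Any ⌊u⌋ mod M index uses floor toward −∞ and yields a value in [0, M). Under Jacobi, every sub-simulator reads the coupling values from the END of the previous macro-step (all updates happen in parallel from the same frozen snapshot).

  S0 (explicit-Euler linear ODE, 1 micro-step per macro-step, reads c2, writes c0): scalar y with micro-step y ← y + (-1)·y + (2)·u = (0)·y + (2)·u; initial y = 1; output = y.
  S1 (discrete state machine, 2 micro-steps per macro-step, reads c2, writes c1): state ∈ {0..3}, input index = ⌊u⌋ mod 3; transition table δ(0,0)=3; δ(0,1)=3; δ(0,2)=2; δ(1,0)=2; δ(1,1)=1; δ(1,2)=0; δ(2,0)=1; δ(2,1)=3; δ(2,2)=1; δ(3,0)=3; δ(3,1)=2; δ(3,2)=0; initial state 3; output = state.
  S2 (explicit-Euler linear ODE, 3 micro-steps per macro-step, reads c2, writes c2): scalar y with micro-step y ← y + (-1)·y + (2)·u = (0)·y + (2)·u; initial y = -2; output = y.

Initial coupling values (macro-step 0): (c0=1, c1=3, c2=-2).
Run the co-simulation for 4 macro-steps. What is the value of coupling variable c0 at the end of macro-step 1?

c0 at macro-step 1 = -4

macro 1: S0 reads c2=-2 → after 1×micro: -4; S1 reads c2=-2 → after 2×micro: 3; S2 reads c2=-2 → after 3×micro: -4 ⇒ (c0=-4, c1=3, c2=-4)
macro 2: S0 reads c2=-4 → after 1×micro: -8; S1 reads c2=-4 → after 2×micro: 2; S2 reads c2=-4 → after 3×micro: -8 ⇒ (c0=-8, c1=2, c2=-8)
macro 3: S0 reads c2=-8 → after 1×micro: -16; S1 reads c2=-8 → after 2×micro: 2; S2 reads c2=-8 → after 3×micro: -16 ⇒ (c0=-16, c1=2, c2=-16)
macro 4: S0 reads c2=-16 → after 1×micro: -32; S1 reads c2=-16 → after 2×micro: 0; S2 reads c2=-16 → after 3×micro: -32 ⇒ (c0=-32, c1=0, c2=-32)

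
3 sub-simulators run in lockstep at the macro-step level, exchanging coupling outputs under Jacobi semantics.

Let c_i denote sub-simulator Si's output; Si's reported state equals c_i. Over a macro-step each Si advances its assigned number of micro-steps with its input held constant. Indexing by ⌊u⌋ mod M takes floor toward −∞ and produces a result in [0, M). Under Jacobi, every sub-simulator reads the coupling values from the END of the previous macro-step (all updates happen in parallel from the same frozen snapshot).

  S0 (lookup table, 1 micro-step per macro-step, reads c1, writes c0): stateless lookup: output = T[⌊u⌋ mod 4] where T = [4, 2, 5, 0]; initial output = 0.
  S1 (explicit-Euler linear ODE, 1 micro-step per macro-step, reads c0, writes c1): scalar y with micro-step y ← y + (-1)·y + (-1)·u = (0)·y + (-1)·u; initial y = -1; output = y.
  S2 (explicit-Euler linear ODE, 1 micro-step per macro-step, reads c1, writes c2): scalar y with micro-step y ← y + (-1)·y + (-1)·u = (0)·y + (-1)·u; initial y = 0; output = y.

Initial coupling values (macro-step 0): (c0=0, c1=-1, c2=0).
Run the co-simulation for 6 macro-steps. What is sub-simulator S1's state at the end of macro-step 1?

macro 1: S0 reads c1=-1 → after 1×micro: 0; S1 reads c0=0 → after 1×micro: 0; S2 reads c1=-1 → after 1×micro: 1 ⇒ (c0=0, c1=0, c2=1)
macro 2: S0 reads c1=0 → after 1×micro: 4; S1 reads c0=0 → after 1×micro: 0; S2 reads c1=0 → after 1×micro: 0 ⇒ (c0=4, c1=0, c2=0)
macro 3: S0 reads c1=0 → after 1×micro: 4; S1 reads c0=4 → after 1×micro: -4; S2 reads c1=0 → after 1×micro: 0 ⇒ (c0=4, c1=-4, c2=0)
macro 4: S0 reads c1=-4 → after 1×micro: 4; S1 reads c0=4 → after 1×micro: -4; S2 reads c1=-4 → after 1×micro: 4 ⇒ (c0=4, c1=-4, c2=4)
macro 5: S0 reads c1=-4 → after 1×micro: 4; S1 reads c0=4 → after 1×micro: -4; S2 reads c1=-4 → after 1×micro: 4 ⇒ (c0=4, c1=-4, c2=4)
macro 6: S0 reads c1=-4 → after 1×micro: 4; S1 reads c0=4 → after 1×micro: -4; S2 reads c1=-4 → after 1×micro: 4 ⇒ (c0=4, c1=-4, c2=4)

S1 state at macro-step 1 = 0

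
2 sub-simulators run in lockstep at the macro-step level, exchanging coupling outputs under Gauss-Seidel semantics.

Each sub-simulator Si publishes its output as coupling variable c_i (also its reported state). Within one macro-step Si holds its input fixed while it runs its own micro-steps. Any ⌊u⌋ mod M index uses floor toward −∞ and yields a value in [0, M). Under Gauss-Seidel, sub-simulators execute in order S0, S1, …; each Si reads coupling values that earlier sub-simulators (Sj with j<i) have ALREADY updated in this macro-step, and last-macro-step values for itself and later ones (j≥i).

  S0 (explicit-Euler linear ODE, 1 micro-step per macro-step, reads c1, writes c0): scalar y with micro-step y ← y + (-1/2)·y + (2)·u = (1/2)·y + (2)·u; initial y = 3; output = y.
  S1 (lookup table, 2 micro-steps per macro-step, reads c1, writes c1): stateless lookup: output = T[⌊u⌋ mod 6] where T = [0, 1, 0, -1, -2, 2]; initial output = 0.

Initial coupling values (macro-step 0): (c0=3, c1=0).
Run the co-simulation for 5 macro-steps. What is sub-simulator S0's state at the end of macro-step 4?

S0 state at macro-step 4 = 3/16

macro 1: S0 reads c1=0 → after 1×micro: 3/2; S1 reads c1=0 → after 2×micro: 0 ⇒ (c0=3/2, c1=0)
macro 2: S0 reads c1=0 → after 1×micro: 3/4; S1 reads c1=0 → after 2×micro: 0 ⇒ (c0=3/4, c1=0)
macro 3: S0 reads c1=0 → after 1×micro: 3/8; S1 reads c1=0 → after 2×micro: 0 ⇒ (c0=3/8, c1=0)
macro 4: S0 reads c1=0 → after 1×micro: 3/16; S1 reads c1=0 → after 2×micro: 0 ⇒ (c0=3/16, c1=0)
macro 5: S0 reads c1=0 → after 1×micro: 3/32; S1 reads c1=0 → after 2×micro: 0 ⇒ (c0=3/32, c1=0)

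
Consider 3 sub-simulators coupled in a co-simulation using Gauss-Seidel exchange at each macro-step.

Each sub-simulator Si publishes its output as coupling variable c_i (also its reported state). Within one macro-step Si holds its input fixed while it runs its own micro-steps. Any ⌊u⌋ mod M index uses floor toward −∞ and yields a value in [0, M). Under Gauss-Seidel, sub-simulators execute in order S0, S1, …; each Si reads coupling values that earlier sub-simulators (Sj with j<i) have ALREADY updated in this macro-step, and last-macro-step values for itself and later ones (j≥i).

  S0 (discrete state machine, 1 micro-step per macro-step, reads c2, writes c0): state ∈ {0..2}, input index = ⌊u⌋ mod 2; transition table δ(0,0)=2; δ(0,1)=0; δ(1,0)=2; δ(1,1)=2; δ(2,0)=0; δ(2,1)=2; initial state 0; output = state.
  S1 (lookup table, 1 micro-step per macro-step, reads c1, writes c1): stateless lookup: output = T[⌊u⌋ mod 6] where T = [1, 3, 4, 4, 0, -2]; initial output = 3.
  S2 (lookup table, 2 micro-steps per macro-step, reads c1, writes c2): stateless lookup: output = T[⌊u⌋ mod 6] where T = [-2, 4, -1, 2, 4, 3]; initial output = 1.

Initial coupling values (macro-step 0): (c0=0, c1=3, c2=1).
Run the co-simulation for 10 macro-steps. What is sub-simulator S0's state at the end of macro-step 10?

S0 state at macro-step 10 = 2

macro 1: S0 reads c2=1 → after 1×micro: 0; S1 reads c1=3 → after 1×micro: 4; S2 reads c1=4 → after 2×micro: 4 ⇒ (c0=0, c1=4, c2=4)
macro 2: S0 reads c2=4 → after 1×micro: 2; S1 reads c1=4 → after 1×micro: 0; S2 reads c1=0 → after 2×micro: -2 ⇒ (c0=2, c1=0, c2=-2)
macro 3: S0 reads c2=-2 → after 1×micro: 0; S1 reads c1=0 → after 1×micro: 1; S2 reads c1=1 → after 2×micro: 4 ⇒ (c0=0, c1=1, c2=4)
macro 4: S0 reads c2=4 → after 1×micro: 2; S1 reads c1=1 → after 1×micro: 3; S2 reads c1=3 → after 2×micro: 2 ⇒ (c0=2, c1=3, c2=2)
macro 5: S0 reads c2=2 → after 1×micro: 0; S1 reads c1=3 → after 1×micro: 4; S2 reads c1=4 → after 2×micro: 4 ⇒ (c0=0, c1=4, c2=4)
macro 6: S0 reads c2=4 → after 1×micro: 2; S1 reads c1=4 → after 1×micro: 0; S2 reads c1=0 → after 2×micro: -2 ⇒ (c0=2, c1=0, c2=-2)
macro 7: S0 reads c2=-2 → after 1×micro: 0; S1 reads c1=0 → after 1×micro: 1; S2 reads c1=1 → after 2×micro: 4 ⇒ (c0=0, c1=1, c2=4)
macro 8: S0 reads c2=4 → after 1×micro: 2; S1 reads c1=1 → after 1×micro: 3; S2 reads c1=3 → after 2×micro: 2 ⇒ (c0=2, c1=3, c2=2)
macro 9: S0 reads c2=2 → after 1×micro: 0; S1 reads c1=3 → after 1×micro: 4; S2 reads c1=4 → after 2×micro: 4 ⇒ (c0=0, c1=4, c2=4)
macro 10: S0 reads c2=4 → after 1×micro: 2; S1 reads c1=4 → after 1×micro: 0; S2 reads c1=0 → after 2×micro: -2 ⇒ (c0=2, c1=0, c2=-2)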